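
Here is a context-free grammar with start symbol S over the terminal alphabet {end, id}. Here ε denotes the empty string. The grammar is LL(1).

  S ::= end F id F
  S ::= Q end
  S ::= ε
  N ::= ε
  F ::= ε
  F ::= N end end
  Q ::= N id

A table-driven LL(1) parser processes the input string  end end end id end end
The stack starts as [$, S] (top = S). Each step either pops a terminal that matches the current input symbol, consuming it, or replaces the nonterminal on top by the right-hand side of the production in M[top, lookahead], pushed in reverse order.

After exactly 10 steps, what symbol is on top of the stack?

step 1: stack=$ S  input=end end end id end end $  — expand S ::= end F id F
step 2: stack=$ F id F end  input=end end end id end end $  — match end
step 3: stack=$ F id F  input=end end id end end $  — expand F ::= N end end
step 4: stack=$ F id end end N  input=end end id end end $  — expand N ::= ε
step 5: stack=$ F id end end  input=end end id end end $  — match end
step 6: stack=$ F id end  input=end id end end $  — match end
step 7: stack=$ F id  input=id end end $  — match id
step 8: stack=$ F  input=end end $  — expand F ::= N end end
step 9: stack=$ end end N  input=end end $  — expand N ::= ε
step 10: stack=$ end end  input=end end $  — match end
Stack after step 10: $ end (top = end).

end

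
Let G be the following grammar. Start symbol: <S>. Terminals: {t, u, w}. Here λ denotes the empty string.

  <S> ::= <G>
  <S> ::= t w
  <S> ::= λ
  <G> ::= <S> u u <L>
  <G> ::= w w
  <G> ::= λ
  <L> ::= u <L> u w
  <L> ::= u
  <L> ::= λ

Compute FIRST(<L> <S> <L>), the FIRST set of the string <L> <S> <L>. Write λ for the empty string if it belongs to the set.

FIRST(<L>): from <L>::=u <L> u w we get {u}; from <L>::=u we get {u}; from <L>::=λ we get {λ}. So FIRST(<L>) = {λ, u}.
FIRST(<S>): from <S>::=<G> we get {λ, t, u, w}; from <S>::=t w we get {t}; from <S>::=λ we get {λ}. So FIRST(<S>) = {λ, t, u, w}.
FIRST(<G>): from <G>::=<S> u u <L> we get {t, u, w}; from <G>::=w w we get {w}; from <G>::=λ we get {λ}. So FIRST(<G>) = {λ, t, u, w}.
FIRST(<L> <S> <L>): take FIRST of each symbol in turn, carrying on past any symbol whose FIRST contains λ; result {λ, t, u, w}.

{λ, t, u, w}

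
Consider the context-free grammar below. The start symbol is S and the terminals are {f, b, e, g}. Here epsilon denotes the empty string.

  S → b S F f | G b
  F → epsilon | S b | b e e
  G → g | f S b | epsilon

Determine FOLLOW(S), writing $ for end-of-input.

FIRST(G) = {epsilon, f, g}
FIRST(S) = {b, f, g}  (via G b)
FIRST(F) = {epsilon, b, f, g}  (via S b)
FOLLOW(S) includes $ since S is the start symbol.
FOLLOW(S): in S→b S F f, S is followed by F f with FIRST {b, f, g}; in F→S b, S is followed by b with FIRST {b}; in G→f S b, S is followed by b with FIRST {b}. Thus FOLLOW(S) = {$, b, f, g}.
FOLLOW(F): in S→b S F f, F is followed by f with FIRST {f}. Thus FOLLOW(F) = {f}.
FOLLOW(G): in S→G b, G is followed by b with FIRST {b}. Thus FOLLOW(G) = {b}.

{$, b, f, g}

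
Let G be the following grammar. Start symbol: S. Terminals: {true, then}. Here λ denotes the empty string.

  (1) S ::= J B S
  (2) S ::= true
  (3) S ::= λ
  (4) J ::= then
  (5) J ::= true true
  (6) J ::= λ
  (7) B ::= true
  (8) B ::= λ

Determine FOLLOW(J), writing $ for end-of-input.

FIRST(J) = {λ, then, true}
FIRST(B) = {λ, true}
FIRST(S) = {λ, then, true}  (via J B S)
FOLLOW(S) includes $ since S is the start symbol.
FOLLOW(S): in S::=J B S, the suffix after S is empty (adds nothing new). Thus FOLLOW(S) = {$}.
FOLLOW(J): in S::=J B S, J is followed by B S with FIRST {λ, then, true}; in S::=J B S, the suffix after J is nullable, so FOLLOW(J) ⊇ FOLLOW(S) = {$}. Thus FOLLOW(J) = {$, then, true}.
FOLLOW(B): in S::=J B S, B is followed by S with FIRST {λ, then, true}; in S::=J B S, the suffix after B is nullable, so FOLLOW(B) ⊇ FOLLOW(S) = {$}. Thus FOLLOW(B) = {$, then, true}.

{$, then, true}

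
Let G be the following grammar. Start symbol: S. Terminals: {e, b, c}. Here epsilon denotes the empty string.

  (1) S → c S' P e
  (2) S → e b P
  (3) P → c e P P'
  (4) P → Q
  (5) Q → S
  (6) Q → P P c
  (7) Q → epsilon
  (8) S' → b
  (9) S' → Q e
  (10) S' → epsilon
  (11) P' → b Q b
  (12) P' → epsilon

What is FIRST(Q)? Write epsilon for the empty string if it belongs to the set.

FIRST(S): from S→c S' P e we get {c}; from S→e b P we get {e}. So FIRST(S) = {c, e}.
FIRST(P'): from P'→b Q b we get {b}; from P'→epsilon we get {epsilon}. So FIRST(P') = {epsilon, b}.
FIRST(P): from P→c e P P' we get {c}; from P→Q we get {epsilon, c, e}. So FIRST(P) = {epsilon, c, e}.
FIRST(Q): from Q→S we get {c, e}; from Q→P P c we get {c, e}; from Q→epsilon we get {epsilon}. So FIRST(Q) = {epsilon, c, e}.
FIRST(S'): from S'→b we get {b}; from S'→Q e we get {c, e}; from S'→epsilon we get {epsilon}. So FIRST(S') = {epsilon, b, c, e}.

{epsilon, c, e}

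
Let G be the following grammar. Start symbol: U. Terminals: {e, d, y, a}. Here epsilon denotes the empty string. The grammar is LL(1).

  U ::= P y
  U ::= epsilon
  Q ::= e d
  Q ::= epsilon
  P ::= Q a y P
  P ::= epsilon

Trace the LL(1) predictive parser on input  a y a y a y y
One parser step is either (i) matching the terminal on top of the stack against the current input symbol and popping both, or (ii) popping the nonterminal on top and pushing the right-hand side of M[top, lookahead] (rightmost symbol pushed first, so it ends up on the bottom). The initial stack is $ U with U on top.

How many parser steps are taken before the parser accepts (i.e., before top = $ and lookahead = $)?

15

      Stack        Input            Action
   1  $ U          a y a y a y y $  expand U ::= P y
   2  $ y P        a y a y a y y $  expand P ::= Q a y P
   3  $ y P y a Q  a y a y a y y $  expand Q ::= epsilon
   4  $ y P y a    a y a y a y y $  match a
   5  $ y P y      y a y a y y $    match y
   6  $ y P        a y a y y $      expand P ::= Q a y P
   7  $ y P y a Q  a y a y y $      expand Q ::= epsilon
   8  $ y P y a    a y a y y $      match a
   9  $ y P y      y a y y $        match y
  10  $ y P        a y y $          expand P ::= Q a y P
  11  $ y P y a Q  a y y $          expand Q ::= epsilon
  12  $ y P y a    a y y $          match a
  13  $ y P y      y y $            match y
  14  $ y P        y $              expand P ::= epsilon
  15  $ y          y $              match y
Accept reached after 15 steps.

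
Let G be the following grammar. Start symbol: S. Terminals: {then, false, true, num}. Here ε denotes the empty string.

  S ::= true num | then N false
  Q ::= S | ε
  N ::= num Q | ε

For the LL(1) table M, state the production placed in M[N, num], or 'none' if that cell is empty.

N ::= num Q

FIRST(S) = {then, true}
FIRST(N) = {ε, num}
FIRST(Q) = {ε, then, true}  (via S)
FOLLOW(S) includes $ since S is the start symbol.
FOLLOW(N): in S::=then N false, N is followed by false with FIRST {false}. Thus FOLLOW(N) = {false}.
For N ::= num Q: FIRST(num Q) = {num}, so it goes in M[N, t] for t ∈ {num}.
For N ::= ε: FIRST(ε) = {ε}, so it goes in M[N, t] for t ∈ {}; since ε ∈ FIRST, also for every t ∈ FOLLOW(N) = {false}.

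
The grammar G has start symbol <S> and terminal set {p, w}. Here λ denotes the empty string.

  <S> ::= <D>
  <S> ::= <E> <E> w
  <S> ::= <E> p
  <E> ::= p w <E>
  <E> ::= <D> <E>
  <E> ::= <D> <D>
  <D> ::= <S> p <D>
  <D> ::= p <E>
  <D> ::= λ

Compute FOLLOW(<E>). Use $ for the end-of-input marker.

FIRST(<S>) = {λ, p, w}  (via <D>, <E> <E> w, <E> p)
FIRST(<D>) = {λ, p, w}  (via <S> p <D>)
FIRST(<E>) = {λ, p, w}  (via <D> <E>, <D> <D>)
FOLLOW(<S>) includes $ since <S> is the start symbol.
FOLLOW(<S>): in <D>::=<S> p <D>, <S> is followed by p <D> with FIRST {p}. Thus FOLLOW(<S>) = {$, p}.
FOLLOW(<E>): in <S>::=<E> <E> w (occurrence 1), <E> is followed by <E> w with FIRST {p, w}; in <S>::=<E> <E> w (occurrence 2), <E> is followed by w with FIRST {w}; in <S>::=<E> p, <E> is followed by p with FIRST {p}; in <E>::=p w <E>, the suffix after <E> is empty (adds nothing new); in <E>::=<D> <E>, the suffix after <E> is empty (adds nothing new); in <D>::=p <E>, the suffix after <E> is empty, so FOLLOW(<E>) ⊇ FOLLOW(<D>) = {$, p, w}. Thus FOLLOW(<E>) = {$, p, w}.
FOLLOW(<D>): in <S>::=<D>, the suffix after <D> is empty, so FOLLOW(<D>) ⊇ FOLLOW(<S>) = {$, p}; in <E>::=<D> <E>, <D> is followed by <E> with FIRST {λ, p, w}; in <E>::=<D> <E>, the suffix after <D> is nullable, so FOLLOW(<D>) ⊇ FOLLOW(<E>) = {$, p, w}; in <E>::=<D> <D> (occurrence 1), <D> is followed by <D> with FIRST {λ, p, w}; in <E>::=<D> <D> (occurrence 1), the suffix after <D> is nullable, so FOLLOW(<D>) ⊇ FOLLOW(<E>) = {$, p, w}; in <E>::=<D> <D> (occurrence 2), the suffix after <D> is empty, so FOLLOW(<D>) ⊇ FOLLOW(<E>) = {$, p, w}; in <D>::=<S> p <D>, the suffix after <D> is empty (adds nothing new). Thus FOLLOW(<D>) = {$, p, w}.

{$, p, w}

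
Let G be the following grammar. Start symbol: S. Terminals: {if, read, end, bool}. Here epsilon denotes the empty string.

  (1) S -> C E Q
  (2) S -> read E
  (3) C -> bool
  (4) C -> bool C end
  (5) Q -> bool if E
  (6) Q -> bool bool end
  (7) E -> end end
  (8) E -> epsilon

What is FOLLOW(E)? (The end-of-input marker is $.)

FIRST(C) = {bool}
FIRST(Q) = {bool}
FIRST(E) = {epsilon, end}
FIRST(S) = {bool, read}  (via C E Q)
FOLLOW(S) includes $ since S is the start symbol.
FOLLOW(S): S appears on no right-hand side. Thus FOLLOW(S) = {$}.
FOLLOW(C): in S->C E Q, C is followed by E Q with FIRST {bool, end}; in C->bool C end, C is followed by end with FIRST {end}. Thus FOLLOW(C) = {bool, end}.
FOLLOW(Q): in S->C E Q, the suffix after Q is empty, so FOLLOW(Q) ⊇ FOLLOW(S) = {$}. Thus FOLLOW(Q) = {$}.
FOLLOW(E): in S->C E Q, E is followed by Q with FIRST {bool}; in S->read E, the suffix after E is empty, so FOLLOW(E) ⊇ FOLLOW(S) = {$}; in Q->bool if E, the suffix after E is empty, so FOLLOW(E) ⊇ FOLLOW(Q) = {$}. Thus FOLLOW(E) = {$, bool}.

{$, bool}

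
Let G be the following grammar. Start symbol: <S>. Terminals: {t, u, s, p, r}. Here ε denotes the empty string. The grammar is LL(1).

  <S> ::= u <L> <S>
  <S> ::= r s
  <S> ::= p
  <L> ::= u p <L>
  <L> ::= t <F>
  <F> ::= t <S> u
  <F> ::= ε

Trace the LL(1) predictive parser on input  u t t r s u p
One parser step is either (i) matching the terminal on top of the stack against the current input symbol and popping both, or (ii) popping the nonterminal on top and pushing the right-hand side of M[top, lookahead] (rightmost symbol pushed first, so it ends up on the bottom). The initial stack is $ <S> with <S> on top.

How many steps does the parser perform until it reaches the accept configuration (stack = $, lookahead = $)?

12

step 1: stack=$ <S>  input=u t t r s u p $  — expand <S> ::= u <L> <S>
step 2: stack=$ <S> <L> u  input=u t t r s u p $  — match u
step 3: stack=$ <S> <L>  input=t t r s u p $  — expand <L> ::= t <F>
step 4: stack=$ <S> <F> t  input=t t r s u p $  — match t
step 5: stack=$ <S> <F>  input=t r s u p $  — expand <F> ::= t <S> u
step 6: stack=$ <S> u <S> t  input=t r s u p $  — match t
step 7: stack=$ <S> u <S>  input=r s u p $  — expand <S> ::= r s
step 8: stack=$ <S> u s r  input=r s u p $  — match r
step 9: stack=$ <S> u s  input=s u p $  — match s
step 10: stack=$ <S> u  input=u p $  — match u
step 11: stack=$ <S>  input=p $  — expand <S> ::= p
step 12: stack=$ p  input=p $  — match p
Accept reached after 12 steps.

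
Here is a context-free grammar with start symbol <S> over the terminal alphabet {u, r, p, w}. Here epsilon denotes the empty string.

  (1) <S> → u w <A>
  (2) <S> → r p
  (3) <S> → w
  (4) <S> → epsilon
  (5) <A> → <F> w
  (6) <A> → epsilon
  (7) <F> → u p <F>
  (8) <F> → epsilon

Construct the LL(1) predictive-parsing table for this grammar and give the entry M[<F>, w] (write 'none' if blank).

<F> → epsilon

FIRST(<S>): from <S>→u w <A> we get {u}; from <S>→r p we get {r}; from <S>→w we get {w}; from <S>→epsilon we get {epsilon}. So FIRST(<S>) = {epsilon, r, u, w}.
FIRST(<F>): from <F>→u p <F> we get {u}; from <F>→epsilon we get {epsilon}. So FIRST(<F>) = {epsilon, u}.
FIRST(<A>): from <A>→<F> w we get {u, w}; from <A>→epsilon we get {epsilon}. So FIRST(<A>) = {epsilon, u, w}.
FOLLOW(<S>) includes $ since <S> is the start symbol.
FOLLOW(<F>): in <A>→<F> w, <F> is followed by w with FIRST {w}; in <F>→u p <F>, the suffix after <F> is empty (adds nothing new). Thus FOLLOW(<F>) = {w}.
For <F> → u p <F>: FIRST(u p <F>) = {u}, so it goes in M[<F>, t] for t ∈ {u}.
For <F> → epsilon: FIRST(epsilon) = {epsilon}, so it goes in M[<F>, t] for t ∈ {}; since epsilon ∈ FIRST, also for every t ∈ FOLLOW(<F>) = {w}.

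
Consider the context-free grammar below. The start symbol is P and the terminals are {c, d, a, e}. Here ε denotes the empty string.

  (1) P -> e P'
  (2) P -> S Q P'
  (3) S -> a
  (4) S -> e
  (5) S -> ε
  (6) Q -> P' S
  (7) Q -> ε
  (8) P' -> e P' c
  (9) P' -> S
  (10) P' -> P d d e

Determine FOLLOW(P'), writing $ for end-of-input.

FIRST(S) = {ε, a, e}
FIRST(P) = {ε, a, d, e}  (via S Q P')
FIRST(P') = {ε, a, d, e}  (via S, P d d e)
FIRST(Q) = {ε, a, d, e}  (via P' S)
FOLLOW(P) includes $ since P is the start symbol.
FOLLOW(P): in P'->P d d e, P is followed by d d e with FIRST {d}. Thus FOLLOW(P) = {$, d}.
FOLLOW(Q): in P->S Q P', Q is followed by P' with FIRST {ε, a, d, e}; in P->S Q P', the suffix after Q is nullable, so FOLLOW(Q) ⊇ FOLLOW(P) = {$, d}. Thus FOLLOW(Q) = {$, a, d, e}.
FOLLOW(P'): in P->e P', the suffix after P' is empty, so FOLLOW(P') ⊇ FOLLOW(P) = {$, d}; in P->S Q P', the suffix after P' is empty, so FOLLOW(P') ⊇ FOLLOW(P) = {$, d}; in Q->P' S, P' is followed by S with FIRST {ε, a, e}; in Q->P' S, the suffix after P' is nullable, so FOLLOW(P') ⊇ FOLLOW(Q) = {$, a, d, e}; in P'->e P' c, P' is followed by c with FIRST {c}. Thus FOLLOW(P') = {$, a, c, d, e}.
FOLLOW(S): in P->S Q P', S is followed by Q P' with FIRST {ε, a, d, e}; in P->S Q P', the suffix after S is nullable, so FOLLOW(S) ⊇ FOLLOW(P) = {$, d}; in Q->P' S, the suffix after S is empty, so FOLLOW(S) ⊇ FOLLOW(Q) = {$, a, d, e}; in P'->S, the suffix after S is empty, so FOLLOW(S) ⊇ FOLLOW(P') = {$, a, c, d, e}. Thus FOLLOW(S) = {$, a, c, d, e}.

{$, a, c, d, e}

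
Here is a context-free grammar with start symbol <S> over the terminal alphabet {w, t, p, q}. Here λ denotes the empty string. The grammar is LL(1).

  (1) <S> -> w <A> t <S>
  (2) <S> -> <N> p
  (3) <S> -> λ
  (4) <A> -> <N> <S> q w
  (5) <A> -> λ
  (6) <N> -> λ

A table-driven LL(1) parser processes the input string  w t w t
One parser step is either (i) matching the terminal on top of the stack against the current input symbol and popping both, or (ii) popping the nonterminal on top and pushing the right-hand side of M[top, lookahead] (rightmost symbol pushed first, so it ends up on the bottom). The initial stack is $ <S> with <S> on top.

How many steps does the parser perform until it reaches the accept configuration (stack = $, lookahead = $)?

9

     Stack          Input      Action
  1  $ <S>          w t w t $  expand <S> -> w <A> t <S>
  2  $ <S> t <A> w  w t w t $  match w
  3  $ <S> t <A>    t w t $    expand <A> -> λ
  4  $ <S> t        t w t $    match t
  5  $ <S>          w t $      expand <S> -> w <A> t <S>
  6  $ <S> t <A> w  w t $      match w
  7  $ <S> t <A>    t $        expand <A> -> λ
  8  $ <S> t        t $        match t
  9  $ <S>          $          expand <S> -> λ
Accept reached after 9 steps.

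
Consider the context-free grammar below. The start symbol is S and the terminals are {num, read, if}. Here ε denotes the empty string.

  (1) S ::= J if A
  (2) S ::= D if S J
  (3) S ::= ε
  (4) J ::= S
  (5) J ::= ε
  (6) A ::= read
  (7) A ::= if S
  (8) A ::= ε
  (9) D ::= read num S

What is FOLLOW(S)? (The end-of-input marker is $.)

FIRST(A) = {ε, if, read}
FIRST(D) = {read}
FIRST(S) = {ε, if, read}  (via J if A, D if S J)
FIRST(J) = {ε, if, read}  (via S)
FOLLOW(S) includes $ since S is the start symbol.
FOLLOW(D): in S::=D if S J, D is followed by if S J with FIRST {if}. Thus FOLLOW(D) = {if}.
FOLLOW(S): in S::=D if S J, S is followed by J with FIRST {ε, if, read}; in S::=D if S J, the suffix after S is nullable (adds nothing new); in J::=S, the suffix after S is empty, so FOLLOW(S) ⊇ FOLLOW(J) = {$, if, read}; in A::=if S, the suffix after S is empty, so FOLLOW(S) ⊇ FOLLOW(A) = {$, if, read}; in D::=read num S, the suffix after S is empty, so FOLLOW(S) ⊇ FOLLOW(D) = {if}. Thus FOLLOW(S) = {$, if, read}.
FOLLOW(J): in S::=J if A, J is followed by if A with FIRST {if}; in S::=D if S J, the suffix after J is empty, so FOLLOW(J) ⊇ FOLLOW(S) = {$, if, read}. Thus FOLLOW(J) = {$, if, read}.
FOLLOW(A): in S::=J if A, the suffix after A is empty, so FOLLOW(A) ⊇ FOLLOW(S) = {$, if, read}. Thus FOLLOW(A) = {$, if, read}.

{$, if, read}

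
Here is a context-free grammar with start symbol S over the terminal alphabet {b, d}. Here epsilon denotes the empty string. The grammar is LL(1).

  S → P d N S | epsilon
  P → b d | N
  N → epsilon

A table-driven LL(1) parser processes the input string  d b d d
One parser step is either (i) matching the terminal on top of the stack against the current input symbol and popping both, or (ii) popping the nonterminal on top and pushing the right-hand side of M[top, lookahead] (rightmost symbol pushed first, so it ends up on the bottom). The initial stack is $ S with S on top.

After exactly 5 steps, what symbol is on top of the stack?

S

step 1: stack=$ S  input=d b d d $  — expand S → P d N S
step 2: stack=$ S N d P  input=d b d d $  — expand P → N
step 3: stack=$ S N d N  input=d b d d $  — expand N → epsilon
step 4: stack=$ S N d  input=d b d d $  — match d
step 5: stack=$ S N  input=b d d $  — expand N → epsilon
Stack after step 5: $ S (top = S).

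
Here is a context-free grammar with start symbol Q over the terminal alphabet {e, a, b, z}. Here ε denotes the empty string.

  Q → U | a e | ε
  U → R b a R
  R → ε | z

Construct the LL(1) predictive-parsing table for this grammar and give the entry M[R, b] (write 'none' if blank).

R → ε

FIRST(R) = {ε, z}
FIRST(U) = {b, z}  (via R b a R)
FIRST(Q) = {ε, a, b, z}  (via U)
FOLLOW(Q) includes $ since Q is the start symbol.
FOLLOW(U): in Q→U, the suffix after U is empty, so FOLLOW(U) ⊇ FOLLOW(Q) = {$}. Thus FOLLOW(U) = {$}.
FOLLOW(R): in U→R b a R (occurrence 1), R is followed by b a R with FIRST {b}; in U→R b a R (occurrence 2), the suffix after R is empty, so FOLLOW(R) ⊇ FOLLOW(U) = {$}. Thus FOLLOW(R) = {$, b}.
For R → ε: FIRST(ε) = {ε}, so it goes in M[R, t] for t ∈ {}; since ε ∈ FIRST, also for every t ∈ FOLLOW(R) = {$, b}.
For R → z: FIRST(z) = {z}, so it goes in M[R, t] for t ∈ {z}.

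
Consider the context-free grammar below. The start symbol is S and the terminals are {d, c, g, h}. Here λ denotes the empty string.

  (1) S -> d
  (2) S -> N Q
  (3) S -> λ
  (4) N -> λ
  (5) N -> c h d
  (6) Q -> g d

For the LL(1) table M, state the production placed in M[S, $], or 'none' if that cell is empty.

S -> λ

FIRST(N) = {λ, c}
FIRST(Q) = {g}
FIRST(S) = {λ, c, d, g}  (via N Q)
FOLLOW(S) includes $ since S is the start symbol.
FOLLOW(S): S appears on no right-hand side. Thus FOLLOW(S) = {$}.
For S -> d: FIRST(d) = {d}, so it goes in M[S, t] for t ∈ {d}.
For S -> N Q: FIRST(N Q) = {c, g}, so it goes in M[S, t] for t ∈ {c, g}.
For S -> λ: FIRST(λ) = {λ}, so it goes in M[S, t] for t ∈ {}; since λ ∈ FIRST, also for every t ∈ FOLLOW(S) = {$}.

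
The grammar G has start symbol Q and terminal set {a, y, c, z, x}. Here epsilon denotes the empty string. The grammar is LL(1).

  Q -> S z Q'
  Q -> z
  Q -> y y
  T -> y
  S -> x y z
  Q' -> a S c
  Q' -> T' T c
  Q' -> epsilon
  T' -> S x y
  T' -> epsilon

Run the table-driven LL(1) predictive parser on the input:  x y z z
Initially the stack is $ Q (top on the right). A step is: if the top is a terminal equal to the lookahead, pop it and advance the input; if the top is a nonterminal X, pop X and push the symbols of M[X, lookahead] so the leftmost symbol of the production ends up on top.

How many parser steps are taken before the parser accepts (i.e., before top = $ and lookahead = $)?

     Stack         Input      Action
  1  $ Q           x y z z $  expand Q -> S z Q'
  2  $ Q' z S      x y z z $  expand S -> x y z
  3  $ Q' z z y x  x y z z $  match x
  4  $ Q' z z y    y z z $    match y
  5  $ Q' z z      z z $      match z
  6  $ Q' z        z $        match z
  7  $ Q'          $          expand Q' -> epsilon
Accept reached after 7 steps.

7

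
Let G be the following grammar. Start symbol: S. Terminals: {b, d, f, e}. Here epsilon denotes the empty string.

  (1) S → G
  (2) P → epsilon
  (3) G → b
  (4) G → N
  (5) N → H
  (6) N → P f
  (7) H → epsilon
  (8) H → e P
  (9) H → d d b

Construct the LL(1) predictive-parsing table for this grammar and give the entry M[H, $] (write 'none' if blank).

H → epsilon

FIRST(P) = {epsilon}
FIRST(H) = {epsilon, d, e}
FIRST(N) = {epsilon, d, e, f}  (via H, P f)
FIRST(G) = {epsilon, b, d, e, f}  (via N)
FIRST(S) = {epsilon, b, d, e, f}  (via G)
FOLLOW(S) includes $ since S is the start symbol.
FOLLOW(N): in G→N, the suffix after N is empty, so FOLLOW(N) ⊇ FOLLOW(G) = {$}. Thus FOLLOW(N) = {$}.
FOLLOW(H): in N→H, the suffix after H is empty, so FOLLOW(H) ⊇ FOLLOW(N) = {$}. Thus FOLLOW(H) = {$}.
For H → epsilon: FIRST(epsilon) = {epsilon}, so it goes in M[H, t] for t ∈ {}; since epsilon ∈ FIRST, also for every t ∈ FOLLOW(H) = {$}.
For H → e P: FIRST(e P) = {e}, so it goes in M[H, t] for t ∈ {e}.
For H → d d b: FIRST(d d b) = {d}, so it goes in M[H, t] for t ∈ {d}.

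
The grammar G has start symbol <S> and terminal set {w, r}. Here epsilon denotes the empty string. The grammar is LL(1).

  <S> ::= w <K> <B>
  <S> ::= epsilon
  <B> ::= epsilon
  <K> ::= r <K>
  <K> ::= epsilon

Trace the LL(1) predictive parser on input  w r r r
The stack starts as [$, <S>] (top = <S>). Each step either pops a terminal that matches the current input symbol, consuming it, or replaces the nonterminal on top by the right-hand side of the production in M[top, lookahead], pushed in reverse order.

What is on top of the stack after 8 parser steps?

step 1: stack=$ <S>  input=w r r r $  — expand <S> ::= w <K> <B>
step 2: stack=$ <B> <K> w  input=w r r r $  — match w
step 3: stack=$ <B> <K>  input=r r r $  — expand <K> ::= r <K>
step 4: stack=$ <B> <K> r  input=r r r $  — match r
step 5: stack=$ <B> <K>  input=r r $  — expand <K> ::= r <K>
step 6: stack=$ <B> <K> r  input=r r $  — match r
step 7: stack=$ <B> <K>  input=r $  — expand <K> ::= r <K>
step 8: stack=$ <B> <K> r  input=r $  — match r
Stack after step 8: $ <B> <K> (top = <K>).

<K>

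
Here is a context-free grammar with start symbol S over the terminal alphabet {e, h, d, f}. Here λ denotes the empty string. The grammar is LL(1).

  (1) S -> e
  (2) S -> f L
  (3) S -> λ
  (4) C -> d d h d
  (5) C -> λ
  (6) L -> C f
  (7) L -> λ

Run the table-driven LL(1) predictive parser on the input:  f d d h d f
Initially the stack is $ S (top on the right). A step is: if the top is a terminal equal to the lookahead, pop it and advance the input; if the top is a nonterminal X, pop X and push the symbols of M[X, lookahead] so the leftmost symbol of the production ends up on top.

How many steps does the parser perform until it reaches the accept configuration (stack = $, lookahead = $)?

9

     Stack        Input          Action
  1  $ S          f d d h d f $  expand S -> f L
  2  $ L f        f d d h d f $  match f
  3  $ L          d d h d f $    expand L -> C f
  4  $ f C        d d h d f $    expand C -> d d h d
  5  $ f d h d d  d d h d f $    match d
  6  $ f d h d    d h d f $      match d
  7  $ f d h      h d f $        match h
  8  $ f d        d f $          match d
  9  $ f          f $            match f
Accept reached after 9 steps.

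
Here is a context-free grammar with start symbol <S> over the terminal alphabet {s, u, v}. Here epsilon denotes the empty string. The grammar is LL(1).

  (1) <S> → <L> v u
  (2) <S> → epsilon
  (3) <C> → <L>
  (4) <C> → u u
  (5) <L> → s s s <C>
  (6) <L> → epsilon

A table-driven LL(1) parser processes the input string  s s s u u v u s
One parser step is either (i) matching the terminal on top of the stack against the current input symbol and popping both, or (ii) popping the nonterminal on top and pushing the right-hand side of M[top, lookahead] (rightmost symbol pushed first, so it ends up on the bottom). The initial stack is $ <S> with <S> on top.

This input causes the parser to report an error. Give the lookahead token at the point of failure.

s

step 1: stack=$ <S>  input=s s s u u v u s $  — expand <S> → <L> v u
step 2: stack=$ u v <L>  input=s s s u u v u s $  — expand <L> → s s s <C>
step 3: stack=$ u v <C> s s s  input=s s s u u v u s $  — match s
step 4: stack=$ u v <C> s s  input=s s u u v u s $  — match s
step 5: stack=$ u v <C> s  input=s u u v u s $  — match s
step 6: stack=$ u v <C>  input=u u v u s $  — expand <C> → u u
step 7: stack=$ u v u u  input=u u v u s $  — match u
step 8: stack=$ u v u  input=u v u s $  — match u
step 9: stack=$ u v  input=v u s $  — match v
step 10: stack=$ u  input=u s $  — match u
step 11: stack=$  input=s $  — error: stack empty but input remains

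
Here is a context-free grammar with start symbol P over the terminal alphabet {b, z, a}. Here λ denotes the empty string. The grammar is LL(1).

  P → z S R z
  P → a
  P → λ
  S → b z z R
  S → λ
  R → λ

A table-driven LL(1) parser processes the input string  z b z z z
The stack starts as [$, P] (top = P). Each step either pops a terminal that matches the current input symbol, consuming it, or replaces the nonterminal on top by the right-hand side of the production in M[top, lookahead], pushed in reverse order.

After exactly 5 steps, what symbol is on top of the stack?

step 1: stack=$ P  input=z b z z z $  — expand P → z S R z
step 2: stack=$ z R S z  input=z b z z z $  — match z
step 3: stack=$ z R S  input=b z z z $  — expand S → b z z R
step 4: stack=$ z R R z z b  input=b z z z $  — match b
step 5: stack=$ z R R z z  input=z z z $  — match z
Stack after step 5: $ z R R z (top = z).

z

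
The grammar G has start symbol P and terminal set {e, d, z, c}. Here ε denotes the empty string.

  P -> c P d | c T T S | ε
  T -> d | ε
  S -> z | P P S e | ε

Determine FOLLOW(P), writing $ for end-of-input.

{$, c, d, e, z}

FIRST(P) = {ε, c}
FIRST(T) = {ε, d}
FIRST(S) = {ε, c, e, z}  (via P P S e)
FOLLOW(P) includes $ since P is the start symbol.
FOLLOW(P): in P->c P d, P is followed by d with FIRST {d}; in S->P P S e (occurrence 1), P is followed by P S e with FIRST {c, e, z}; in S->P P S e (occurrence 2), P is followed by S e with FIRST {c, e, z}. Thus FOLLOW(P) = {$, c, d, e, z}.
FOLLOW(T): in P->c T T S (occurrence 1), T is followed by T S with FIRST {ε, c, d, e, z}; in P->c T T S (occurrence 1), the suffix after T is nullable, so FOLLOW(T) ⊇ FOLLOW(P) = {$, c, d, e, z}; in P->c T T S (occurrence 2), T is followed by S with FIRST {ε, c, e, z}; in P->c T T S (occurrence 2), the suffix after T is nullable, so FOLLOW(T) ⊇ FOLLOW(P) = {$, c, d, e, z}. Thus FOLLOW(T) = {$, c, d, e, z}.
FOLLOW(S): in P->c T T S, the suffix after S is empty, so FOLLOW(S) ⊇ FOLLOW(P) = {$, c, d, e, z}; in S->P P S e, S is followed by e with FIRST {e}. Thus FOLLOW(S) = {$, c, d, e, z}.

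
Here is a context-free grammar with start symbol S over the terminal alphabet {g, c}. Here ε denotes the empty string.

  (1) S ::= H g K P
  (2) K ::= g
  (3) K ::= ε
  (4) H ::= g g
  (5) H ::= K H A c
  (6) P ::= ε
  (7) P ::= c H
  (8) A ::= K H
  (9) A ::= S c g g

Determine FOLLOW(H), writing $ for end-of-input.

FIRST(K): from K::=g we get {g}; from K::=ε we get {ε}. So FIRST(K) = {ε, g}.
FIRST(P): from P::=ε we get {ε}; from P::=c H we get {c}. So FIRST(P) = {ε, c}.
FIRST(H): from H::=g g we get {g}; from H::=K H A c we get {g}. So FIRST(H) = {g}.
FIRST(S): from S::=H g K P we get {g}. So FIRST(S) = {g}.
FIRST(A): from A::=K H we get {g}; from A::=S c g g we get {g}. So FIRST(A) = {g}.
FOLLOW(S) includes $ since S is the start symbol.
FOLLOW(S): in A::=S c g g, S is followed by c g g with FIRST {c}. Thus FOLLOW(S) = {$, c}.
FOLLOW(K): in S::=H g K P, K is followed by P with FIRST {ε, c}; in S::=H g K P, the suffix after K is nullable, so FOLLOW(K) ⊇ FOLLOW(S) = {$, c}; in H::=K H A c, K is followed by H A c with FIRST {g}; in A::=K H, K is followed by H with FIRST {g}. Thus FOLLOW(K) = {$, c, g}.
FOLLOW(P): in S::=H g K P, the suffix after P is empty, so FOLLOW(P) ⊇ FOLLOW(S) = {$, c}. Thus FOLLOW(P) = {$, c}.
FOLLOW(A): in H::=K H A c, A is followed by c with FIRST {c}. Thus FOLLOW(A) = {c}.
FOLLOW(H): in S::=H g K P, H is followed by g K P with FIRST {g}; in H::=K H A c, H is followed by A c with FIRST {g}; in P::=c H, the suffix after H is empty, so FOLLOW(H) ⊇ FOLLOW(P) = {$, c}; in A::=K H, the suffix after H is empty, so FOLLOW(H) ⊇ FOLLOW(A) = {c}. Thus FOLLOW(H) = {$, c, g}.

{$, c, g}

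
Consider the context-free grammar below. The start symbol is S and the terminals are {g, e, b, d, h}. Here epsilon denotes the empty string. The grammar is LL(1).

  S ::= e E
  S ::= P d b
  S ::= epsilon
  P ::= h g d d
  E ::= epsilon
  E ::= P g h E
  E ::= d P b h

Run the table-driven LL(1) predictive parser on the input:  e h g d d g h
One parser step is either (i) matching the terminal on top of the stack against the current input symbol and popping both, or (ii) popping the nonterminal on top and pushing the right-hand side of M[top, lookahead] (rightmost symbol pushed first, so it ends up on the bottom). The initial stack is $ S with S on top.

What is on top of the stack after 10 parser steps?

step 1: stack=$ S  input=e h g d d g h $  — expand S ::= e E
step 2: stack=$ E e  input=e h g d d g h $  — match e
step 3: stack=$ E  input=h g d d g h $  — expand E ::= P g h E
step 4: stack=$ E h g P  input=h g d d g h $  — expand P ::= h g d d
step 5: stack=$ E h g d d g h  input=h g d d g h $  — match h
step 6: stack=$ E h g d d g  input=g d d g h $  — match g
step 7: stack=$ E h g d d  input=d d g h $  — match d
step 8: stack=$ E h g d  input=d g h $  — match d
step 9: stack=$ E h g  input=g h $  — match g
step 10: stack=$ E h  input=h $  — match h
Stack after step 10: $ E (top = E).

E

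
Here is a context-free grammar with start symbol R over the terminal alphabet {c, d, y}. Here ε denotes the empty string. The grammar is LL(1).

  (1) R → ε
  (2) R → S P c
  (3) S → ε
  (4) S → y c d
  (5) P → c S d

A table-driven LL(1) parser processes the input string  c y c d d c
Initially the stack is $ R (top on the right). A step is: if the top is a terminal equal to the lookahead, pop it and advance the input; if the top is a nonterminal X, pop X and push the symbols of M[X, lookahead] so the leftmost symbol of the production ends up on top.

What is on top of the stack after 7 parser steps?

step 1: stack=$ R  input=c y c d d c $  — expand R → S P c
step 2: stack=$ c P S  input=c y c d d c $  — expand S → ε
step 3: stack=$ c P  input=c y c d d c $  — expand P → c S d
step 4: stack=$ c d S c  input=c y c d d c $  — match c
step 5: stack=$ c d S  input=y c d d c $  — expand S → y c d
step 6: stack=$ c d d c y  input=y c d d c $  — match y
step 7: stack=$ c d d c  input=c d d c $  — match c
Stack after step 7: $ c d d (top = d).

d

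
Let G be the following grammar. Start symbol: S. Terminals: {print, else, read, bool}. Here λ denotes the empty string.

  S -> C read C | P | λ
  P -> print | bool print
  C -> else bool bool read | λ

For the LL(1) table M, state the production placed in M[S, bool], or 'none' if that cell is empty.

FIRST(P): from P->print we get {print}; from P->bool print we get {bool}. So FIRST(P) = {bool, print}.
FIRST(C): from C->else bool bool read we get {else}; from C->λ we get {λ}. So FIRST(C) = {λ, else}.
FIRST(S): from S->C read C we get {else, read}; from S->P we get {bool, print}; from S->λ we get {λ}. So FIRST(S) = {λ, bool, else, print, read}.
FOLLOW(S) includes $ since S is the start symbol.
FOLLOW(S): S appears on no right-hand side. Thus FOLLOW(S) = {$}.
For S -> C read C: FIRST(C read C) = {else, read}, so it goes in M[S, t] for t ∈ {else, read}.
For S -> P: FIRST(P) = {bool, print}, so it goes in M[S, t] for t ∈ {bool, print}.
For S -> λ: FIRST(λ) = {λ}, so it goes in M[S, t] for t ∈ {}; since λ ∈ FIRST, also for every t ∈ FOLLOW(S) = {$}.

S -> P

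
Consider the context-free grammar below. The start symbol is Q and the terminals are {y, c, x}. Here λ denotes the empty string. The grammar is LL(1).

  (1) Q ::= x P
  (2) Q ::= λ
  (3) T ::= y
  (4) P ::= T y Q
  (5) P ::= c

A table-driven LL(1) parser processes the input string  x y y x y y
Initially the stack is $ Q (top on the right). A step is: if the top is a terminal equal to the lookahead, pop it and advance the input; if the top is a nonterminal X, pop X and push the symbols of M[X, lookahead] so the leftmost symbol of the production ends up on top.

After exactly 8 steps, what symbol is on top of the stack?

step 1: stack=$ Q  input=x y y x y y $  — expand Q ::= x P
step 2: stack=$ P x  input=x y y x y y $  — match x
step 3: stack=$ P  input=y y x y y $  — expand P ::= T y Q
step 4: stack=$ Q y T  input=y y x y y $  — expand T ::= y
step 5: stack=$ Q y y  input=y y x y y $  — match y
step 6: stack=$ Q y  input=y x y y $  — match y
step 7: stack=$ Q  input=x y y $  — expand Q ::= x P
step 8: stack=$ P x  input=x y y $  — match x
Stack after step 8: $ P (top = P).

P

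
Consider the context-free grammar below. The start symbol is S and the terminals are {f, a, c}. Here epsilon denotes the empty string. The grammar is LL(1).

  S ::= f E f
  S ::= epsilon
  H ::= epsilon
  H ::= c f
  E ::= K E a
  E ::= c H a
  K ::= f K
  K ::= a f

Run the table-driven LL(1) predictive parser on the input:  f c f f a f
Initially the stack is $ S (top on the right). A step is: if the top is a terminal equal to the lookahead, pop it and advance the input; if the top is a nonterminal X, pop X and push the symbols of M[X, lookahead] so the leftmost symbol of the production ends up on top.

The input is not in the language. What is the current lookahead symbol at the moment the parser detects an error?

step 1: stack=$ S  input=f c f f a f $  — expand S ::= f E f
step 2: stack=$ f E f  input=f c f f a f $  — match f
step 3: stack=$ f E  input=c f f a f $  — expand E ::= c H a
step 4: stack=$ f a H c  input=c f f a f $  — match c
step 5: stack=$ f a H  input=f f a f $  — error: M[H, f] is empty

f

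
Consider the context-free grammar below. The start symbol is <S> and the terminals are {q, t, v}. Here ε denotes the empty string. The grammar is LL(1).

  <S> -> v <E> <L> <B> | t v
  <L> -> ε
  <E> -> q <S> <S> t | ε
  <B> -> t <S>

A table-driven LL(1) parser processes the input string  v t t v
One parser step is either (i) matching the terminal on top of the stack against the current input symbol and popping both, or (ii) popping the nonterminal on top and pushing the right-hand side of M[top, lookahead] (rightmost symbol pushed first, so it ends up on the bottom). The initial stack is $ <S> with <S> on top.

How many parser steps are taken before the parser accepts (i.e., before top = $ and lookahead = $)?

9

step 1: stack=$ <S>  input=v t t v $  — expand <S> -> v <E> <L> <B>
step 2: stack=$ <B> <L> <E> v  input=v t t v $  — match v
step 3: stack=$ <B> <L> <E>  input=t t v $  — expand <E> -> ε
step 4: stack=$ <B> <L>  input=t t v $  — expand <L> -> ε
step 5: stack=$ <B>  input=t t v $  — expand <B> -> t <S>
step 6: stack=$ <S> t  input=t t v $  — match t
step 7: stack=$ <S>  input=t v $  — expand <S> -> t v
step 8: stack=$ v t  input=t v $  — match t
step 9: stack=$ v  input=v $  — match v
Accept reached after 9 steps.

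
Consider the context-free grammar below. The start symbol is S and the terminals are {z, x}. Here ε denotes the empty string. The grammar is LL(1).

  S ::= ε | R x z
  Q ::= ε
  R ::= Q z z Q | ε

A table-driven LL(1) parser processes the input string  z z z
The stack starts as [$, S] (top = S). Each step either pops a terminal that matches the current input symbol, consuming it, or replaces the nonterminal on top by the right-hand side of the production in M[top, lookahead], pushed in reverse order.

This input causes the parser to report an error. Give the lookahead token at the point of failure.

step 1: stack=$ S  input=z z z $  — expand S ::= R x z
step 2: stack=$ z x R  input=z z z $  — expand R ::= Q z z Q
step 3: stack=$ z x Q z z Q  input=z z z $  — expand Q ::= ε
step 4: stack=$ z x Q z z  input=z z z $  — match z
step 5: stack=$ z x Q z  input=z z $  — match z
step 6: stack=$ z x Q  input=z $  — expand Q ::= ε
step 7: stack=$ z x  input=z $  — error: top is terminal x but lookahead is z

z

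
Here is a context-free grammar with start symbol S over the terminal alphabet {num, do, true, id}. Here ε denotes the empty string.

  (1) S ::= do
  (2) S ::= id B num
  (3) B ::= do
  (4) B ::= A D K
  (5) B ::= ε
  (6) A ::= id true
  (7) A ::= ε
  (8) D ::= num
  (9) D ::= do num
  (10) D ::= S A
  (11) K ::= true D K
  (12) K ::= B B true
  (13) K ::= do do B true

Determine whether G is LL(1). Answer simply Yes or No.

FIRST(S) = {do, id}
FIRST(B) = {ε, do, id, num}
FIRST(A) = {ε, id}
FIRST(D) = {do, id, num}
FIRST(K) = {do, id, num, true}
FOLLOW(S) = {$, do, id, num, true}
FOLLOW(B) = {do, id, num, true}
FOLLOW(A) = {do, id, num, true}
FOLLOW(D) = {do, id, num, true}
FOLLOW(K) = {do, id, num, true}
Cell M[A, id] receives both A ::= id true and A ::= ε — the grammar is not LL(1).

No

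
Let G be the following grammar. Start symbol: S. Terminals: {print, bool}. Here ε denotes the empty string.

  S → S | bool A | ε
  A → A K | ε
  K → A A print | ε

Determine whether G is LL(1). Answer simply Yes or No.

FIRST(S) = {ε, bool}
FIRST(A) = {ε, print}
FIRST(K) = {ε, print}
FOLLOW(S) = {$}
FOLLOW(A) = {$, print}
FOLLOW(K) = {$, print}
Cell M[A, $] receives both A → A K and A → ε — the grammar is not LL(1).

No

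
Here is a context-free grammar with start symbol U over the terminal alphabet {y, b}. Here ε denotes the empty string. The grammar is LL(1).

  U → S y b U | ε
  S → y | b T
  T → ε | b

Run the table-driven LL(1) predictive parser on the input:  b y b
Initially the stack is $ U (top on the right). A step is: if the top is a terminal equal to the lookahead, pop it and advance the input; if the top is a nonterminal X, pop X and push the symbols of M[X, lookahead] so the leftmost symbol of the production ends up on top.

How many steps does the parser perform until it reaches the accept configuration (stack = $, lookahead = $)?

     Stack        Input    Action
  1  $ U          b y b $  expand U → S y b U
  2  $ U b y S    b y b $  expand S → b T
  3  $ U b y T b  b y b $  match b
  4  $ U b y T    y b $    expand T → ε
  5  $ U b y      y b $    match y
  6  $ U b        b $      match b
  7  $ U          $        expand U → ε
Accept reached after 7 steps.

7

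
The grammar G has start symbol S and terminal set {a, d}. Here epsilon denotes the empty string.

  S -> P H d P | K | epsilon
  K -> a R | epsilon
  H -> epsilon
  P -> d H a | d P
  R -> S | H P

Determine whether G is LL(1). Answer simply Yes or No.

No

FIRST(S) = {epsilon, a, d}
FIRST(K) = {epsilon, a}
FIRST(H) = {epsilon}
FIRST(P) = {d}
FIRST(R) = {epsilon, a, d}
FOLLOW(S) = {$}
FOLLOW(K) = {$}
FOLLOW(H) = {a, d}
FOLLOW(P) = {$, d}
FOLLOW(R) = {$}
Cell M[P, d] receives both P -> d H a and P -> d P — the grammar is not LL(1).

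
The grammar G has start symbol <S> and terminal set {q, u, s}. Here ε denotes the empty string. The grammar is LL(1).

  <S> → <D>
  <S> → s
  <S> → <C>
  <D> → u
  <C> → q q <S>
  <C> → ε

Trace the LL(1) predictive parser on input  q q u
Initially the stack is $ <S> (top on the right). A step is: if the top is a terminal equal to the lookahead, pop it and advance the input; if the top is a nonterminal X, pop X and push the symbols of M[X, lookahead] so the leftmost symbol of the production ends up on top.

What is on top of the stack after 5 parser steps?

<D>

step 1: stack=$ <S>  input=q q u $  — expand <S> → <C>
step 2: stack=$ <C>  input=q q u $  — expand <C> → q q <S>
step 3: stack=$ <S> q q  input=q q u $  — match q
step 4: stack=$ <S> q  input=q u $  — match q
step 5: stack=$ <S>  input=u $  — expand <S> → <D>
Stack after step 5: $ <D> (top = <D>).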